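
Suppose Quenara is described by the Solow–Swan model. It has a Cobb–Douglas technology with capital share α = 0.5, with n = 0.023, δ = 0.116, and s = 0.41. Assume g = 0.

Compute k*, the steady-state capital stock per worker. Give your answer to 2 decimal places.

k* ≈ 8.70

Steady state requires s·f(k) = (n + δ)·k, i.e. s·k^α = (n + δ)·k.
Rearranging, k^(1−α) = s / (n + δ).
k^0.5 = 0.41 / (0.023 + 0.116) = 0.41 / 0.139 = 2.9496
k* = 2.9496^(1/0.5) ≈ 8.7001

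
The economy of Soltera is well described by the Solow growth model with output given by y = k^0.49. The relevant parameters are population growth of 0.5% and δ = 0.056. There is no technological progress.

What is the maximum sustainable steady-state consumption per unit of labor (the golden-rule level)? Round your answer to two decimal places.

At the golden rule, f'(k) = n + δ, so α·k^(α−1) = n + δ and k_gold = (α/(n + δ))^(1/(1−α)).
k_gold = (0.49/0.061)^(1/0.51) = 8.0328^1.9608 ≈ 59.4652
c_gold = f(k_gold) − (n + δ)·k_gold = 7.4027 − 0.061×59.4652 ≈ 3.7753

c_gold ≈ 3.78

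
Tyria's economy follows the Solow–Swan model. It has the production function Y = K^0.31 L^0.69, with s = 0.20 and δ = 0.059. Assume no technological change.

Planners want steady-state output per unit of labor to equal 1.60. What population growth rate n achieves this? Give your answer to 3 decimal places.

In steady state, investment equals break-even investment: s·k^α = (n + δ)·k.
Since y* = [s/(n + δ)]^(α/(1−α)), we have s/(n + δ) = (y*)^((1−α)/α) = 1.60^2.2258 = 2.8466.
Therefore n + δ = s / 2.8466 = 0.20 / 2.8466 = 0.0703, so n = 0.0703 − 0.059 = 0.0113.

n ≈ 0.011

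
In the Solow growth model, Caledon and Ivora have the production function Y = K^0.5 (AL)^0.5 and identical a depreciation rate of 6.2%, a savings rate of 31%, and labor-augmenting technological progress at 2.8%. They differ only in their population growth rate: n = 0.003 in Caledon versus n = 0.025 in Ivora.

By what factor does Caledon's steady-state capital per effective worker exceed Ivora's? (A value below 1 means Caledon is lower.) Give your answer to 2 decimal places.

Steady-state k* = [s/(n + g + δ)]^(1/(1−α)), so the ratio is [ (s_C/(n + g + δ)_C) / (s_I/(n + g + δ)_I) ]^2.
s_C/(n + g + δ)_C = 0.31/0.093 = 3.3333; s_I/(n + g + δ)_I = 0.31/0.115 = 2.6957.
Ratio = (3.3333/2.6957)^2 = 1.2365^2 ≈ 1.5289

k*_C / k*_I ≈ 1.53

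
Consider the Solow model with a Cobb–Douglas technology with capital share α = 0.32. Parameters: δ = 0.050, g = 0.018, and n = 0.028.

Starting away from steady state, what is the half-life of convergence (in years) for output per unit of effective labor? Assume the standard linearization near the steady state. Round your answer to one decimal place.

t_½ ≈ 10.6 years

Near the steady state the convergence rate is λ = (1 − α)(n + g + δ).
λ = (1 − 0.32) × 0.096 = 0.68 × 0.096 = 0.06528
Half-life = ln 2 / λ = 0.6931 / 0.06528 ≈ 10.62 years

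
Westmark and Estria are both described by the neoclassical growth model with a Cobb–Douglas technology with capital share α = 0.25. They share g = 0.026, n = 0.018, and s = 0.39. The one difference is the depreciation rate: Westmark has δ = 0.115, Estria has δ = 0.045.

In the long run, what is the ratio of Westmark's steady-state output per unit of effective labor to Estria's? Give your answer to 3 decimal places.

y*_W / y*_E ≈ 0.824

Steady-state y* = [s/(n + g + δ)]^(α/(1−α)), so the ratio is [ (s_W/(n + g + δ)_W) / (s_E/(n + g + δ)_E) ]^0.3333.
s_W/(n + g + δ)_W = 0.39/0.159 = 2.4528; s_E/(n + g + δ)_E = 0.39/0.089 = 4.3820.
Ratio = (2.4528/4.3820)^0.3333 = 0.5597^0.3333 ≈ 0.8241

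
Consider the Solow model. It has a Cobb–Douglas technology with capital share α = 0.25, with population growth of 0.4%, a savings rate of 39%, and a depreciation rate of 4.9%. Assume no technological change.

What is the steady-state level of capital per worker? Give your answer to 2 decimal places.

k* = 14.31

In steady state, investment equals break-even investment: s·k^α = (n + δ)·k.
Rearranging, k^(1−α) = s / (n + δ).
k^0.75 = 0.39 / (0.004 + 0.049) = 0.39 / 0.053 = 7.3585
k* = 7.3585^(1/0.75) ≈ 14.3126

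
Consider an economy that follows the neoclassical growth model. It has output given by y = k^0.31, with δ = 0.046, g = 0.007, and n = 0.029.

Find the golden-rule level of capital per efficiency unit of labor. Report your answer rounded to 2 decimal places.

The golden rule sets f'(k) = n + g + δ, i.e. α·k^(α−1) = n + g + δ.
So k^(1−α) = α / (n + g + δ) = 0.31 / 0.082 = 3.7805.
k_gold = 3.7805^(1/0.69) ≈ 6.8711

k_gold ≈ 6.87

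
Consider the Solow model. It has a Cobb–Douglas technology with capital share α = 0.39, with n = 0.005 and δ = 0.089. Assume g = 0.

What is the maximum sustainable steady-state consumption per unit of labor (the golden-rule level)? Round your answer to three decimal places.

c_gold ≈ 1.515

At the golden rule, f'(k) = n + δ, so α·k^(α−1) = n + δ and k_gold = (α/(n + δ))^(1/(1−α)).
k_gold = (0.39/0.094)^(1/0.61) = 4.1489^1.6393 ≈ 10.3033
c_gold = f(k_gold) − (n + δ)·k_gold = 2.4835 − 0.094×10.3033 ≈ 1.5150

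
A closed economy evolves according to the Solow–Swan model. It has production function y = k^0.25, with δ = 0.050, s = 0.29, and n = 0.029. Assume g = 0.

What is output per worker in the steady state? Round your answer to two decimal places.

y* ≈ 1.54

Steady state requires s·f(k) = (n + δ)·k, i.e. s·k^α = (n + δ)·k.
Dividing both sides by k: k^(1−α) = s / (n + δ).
k^0.75 = 0.29 / (0.029 + 0.050) = 0.29 / 0.079 = 3.6709
k* = 3.6709^(1/0.75) ≈ 5.6628
y* = (k*)^α = 5.6628^0.25 ≈ 1.5426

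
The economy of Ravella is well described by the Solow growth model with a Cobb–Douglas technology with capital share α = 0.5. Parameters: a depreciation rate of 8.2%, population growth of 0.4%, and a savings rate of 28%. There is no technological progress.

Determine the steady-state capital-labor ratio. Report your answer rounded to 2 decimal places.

Steady state requires s·f(k) = (n + δ)·k, i.e. s·k^α = (n + δ)·k.
Dividing both sides by k: k^(1−α) = s / (n + δ).
k^0.5 = 0.28 / (0.004 + 0.082) = 0.28 / 0.086 = 3.2558
k* = 3.2558^(1/0.5) ≈ 10.6002

k* = 10.60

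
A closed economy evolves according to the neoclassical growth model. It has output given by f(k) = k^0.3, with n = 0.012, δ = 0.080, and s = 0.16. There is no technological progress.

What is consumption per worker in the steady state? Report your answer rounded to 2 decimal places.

c* = 1.06

Steady state requires s·f(k) = (n + δ)·k, i.e. s·k^α = (n + δ)·k.
Dividing both sides by k: k^(1−α) = s / (n + δ).
k^0.7 = 0.16 / (0.012 + 0.080) = 0.16 / 0.092 = 1.7391
k* = 1.7391^(1/0.7) ≈ 2.2046
y* = (k*)^α = 2.2046^0.3 ≈ 1.2676
c* = (1 − s)·y* = (1 − 0.16) × 1.2676 ≈ 1.0648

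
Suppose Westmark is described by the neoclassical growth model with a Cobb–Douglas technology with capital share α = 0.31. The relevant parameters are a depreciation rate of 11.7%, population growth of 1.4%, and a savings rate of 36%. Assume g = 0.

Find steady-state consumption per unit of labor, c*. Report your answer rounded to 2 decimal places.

At the steady state, Δk = 0, so s·k^α = (n + δ)·k.
Dividing both sides by k: k^(1−α) = s / (n + δ).
k^0.69 = 0.36 / (0.014 + 0.117) = 0.36 / 0.131 = 2.7481
k* = 2.7481^(1/0.69) ≈ 4.3279
y* = (k*)^α = 4.3279^0.31 ≈ 1.5749
c* = (1 − s)·y* = (1 − 0.36) × 1.5749 ≈ 1.0079

c* ≈ 1.01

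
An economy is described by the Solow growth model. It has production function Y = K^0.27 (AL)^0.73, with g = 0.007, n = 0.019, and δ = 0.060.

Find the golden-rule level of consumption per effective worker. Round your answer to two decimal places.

c_gold ≈ 1.11

At the golden rule, f'(k) = n + g + δ, so α·k^(α−1) = n + g + δ and k_gold = (α/(n + g + δ))^(1/(1−α)).
k_gold = (0.27/0.086)^(1/0.73) = 3.1395^1.3699 ≈ 4.7935
c_gold = f(k_gold) − (n + g + δ)·k_gold = 1.5268 − 0.086×4.7935 ≈ 1.1146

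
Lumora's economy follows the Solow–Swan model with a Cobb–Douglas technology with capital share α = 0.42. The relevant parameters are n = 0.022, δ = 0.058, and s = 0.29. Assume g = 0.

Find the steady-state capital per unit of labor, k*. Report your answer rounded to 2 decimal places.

Steady state requires s·f(k) = (n + δ)·k, i.e. s·k^α = (n + δ)·k.
Dividing both sides by k: k^(1−α) = s / (n + δ).
k^0.58 = 0.29 / (0.022 + 0.058) = 0.29 / 0.080 = 3.6250
k* = 3.6250^(1/0.58) ≈ 9.2114

k* ≈ 9.21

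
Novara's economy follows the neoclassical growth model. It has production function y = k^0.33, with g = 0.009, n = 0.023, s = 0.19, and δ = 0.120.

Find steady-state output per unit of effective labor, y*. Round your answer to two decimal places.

y* ≈ 1.12

At the steady state, Δk = 0, so s·k^α = (n + g + δ)·k.
Rearranging, k^(1−α) = s / (n + g + δ).
k^0.67 = 0.19 / (0.023 + 0.009 + 0.120) = 0.19 / 0.152 = 1.2500
k* = 1.2500^(1/0.67) ≈ 1.3952
y* = (k*)^α = 1.3952^0.33 ≈ 1.1162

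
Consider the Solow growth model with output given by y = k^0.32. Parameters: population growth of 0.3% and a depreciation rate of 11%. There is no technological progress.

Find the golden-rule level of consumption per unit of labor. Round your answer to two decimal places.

c_gold ≈ 1.11

At the golden rule, f'(k) = n + δ, so α·k^(α−1) = n + δ and k_gold = (α/(n + δ))^(1/(1−α)).
k_gold = (0.32/0.113)^(1/0.68) = 2.8319^1.4706 ≈ 4.6220
c_gold = f(k_gold) − (n + δ)·k_gold = 1.6321 − 0.113×4.6220 ≈ 1.1098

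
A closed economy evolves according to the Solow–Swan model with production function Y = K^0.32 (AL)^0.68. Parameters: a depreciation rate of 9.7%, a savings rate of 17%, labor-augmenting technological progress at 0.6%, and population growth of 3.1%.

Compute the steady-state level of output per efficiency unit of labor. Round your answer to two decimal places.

At the steady state, Δk = 0, so s·k^α = (n + g + δ)·k.
Dividing both sides by k: k^(1−α) = s / (n + g + δ).
k^0.68 = 0.17 / (0.031 + 0.006 + 0.097) = 0.17 / 0.134 = 1.2687
k* = 1.2687^(1/0.68) ≈ 1.4191
y* = (k*)^α = 1.4191^0.32 ≈ 1.1185

y* = 1.12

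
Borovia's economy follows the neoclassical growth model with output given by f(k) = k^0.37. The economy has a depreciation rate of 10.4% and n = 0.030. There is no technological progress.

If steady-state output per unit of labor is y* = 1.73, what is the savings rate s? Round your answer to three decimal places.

In steady state, investment equals break-even investment: s·k^α = (n + δ)·k.
Since y* = [s/(n + δ)]^(α/(1−α)), we have s/(n + δ) = (y*)^((1−α)/α) = 1.73^1.7027 = 2.5429.
Therefore s = 2.5429 × (n + δ) = 2.5429 × 0.134 = 0.3407.

s ≈ 0.341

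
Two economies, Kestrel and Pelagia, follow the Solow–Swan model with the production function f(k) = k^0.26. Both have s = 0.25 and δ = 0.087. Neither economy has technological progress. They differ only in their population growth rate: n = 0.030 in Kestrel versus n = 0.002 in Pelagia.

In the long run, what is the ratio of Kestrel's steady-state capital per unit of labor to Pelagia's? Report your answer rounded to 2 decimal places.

Steady-state k* = [s/(n + δ)]^(1/(1−α)), so the ratio is [ (s_K/(n + δ)_K) / (s_P/(n + δ)_P) ]^1.3514.
s_K/(n + δ)_K = 0.25/0.117 = 2.1368; s_P/(n + δ)_P = 0.25/0.089 = 2.8090.
Ratio = (2.1368/2.8090)^1.3514 = 0.7607^1.3514 ≈ 0.6910

ratio ≈ 0.69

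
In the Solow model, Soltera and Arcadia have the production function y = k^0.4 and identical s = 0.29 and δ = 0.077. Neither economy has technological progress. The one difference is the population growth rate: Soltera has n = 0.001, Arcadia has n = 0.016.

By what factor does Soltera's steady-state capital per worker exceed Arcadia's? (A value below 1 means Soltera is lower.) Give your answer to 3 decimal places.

ratio ≈ 1.341

Steady-state k* = [s/(n + δ)]^(1/(1−α)), so the ratio is [ (s_S/(n + δ)_S) / (s_A/(n + δ)_A) ]^1.6667.
s_S/(n + δ)_S = 0.29/0.078 = 3.7179; s_A/(n + δ)_A = 0.29/0.093 = 3.1183.
Ratio = (3.7179/3.1183)^1.6667 = 1.1923^1.6667 ≈ 1.3406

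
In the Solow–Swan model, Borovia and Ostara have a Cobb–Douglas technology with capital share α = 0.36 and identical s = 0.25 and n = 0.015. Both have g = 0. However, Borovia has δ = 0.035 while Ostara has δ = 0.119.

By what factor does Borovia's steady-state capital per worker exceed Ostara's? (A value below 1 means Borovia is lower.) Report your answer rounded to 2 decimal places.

Steady-state k* = [s/(n + δ)]^(1/(1−α)), so the ratio is [ (s_B/(n + δ)_B) / (s_O/(n + δ)_O) ]^1.5625.
s_B/(n + δ)_B = 0.25/0.050 = 5.0000; s_O/(n + δ)_O = 0.25/0.134 = 1.8657.
Ratio = (5.0000/1.8657)^1.5625 = 2.6800^1.5625 ≈ 4.6662

ratio ≈ 4.67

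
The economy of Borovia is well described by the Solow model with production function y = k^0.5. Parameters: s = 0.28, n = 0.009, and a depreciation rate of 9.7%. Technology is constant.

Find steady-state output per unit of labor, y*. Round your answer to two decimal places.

y* ≈ 2.64

At the steady state, Δk = 0, so s·k^α = (n + δ)·k.
Dividing both sides by k: k^(1−α) = s / (n + δ).
k^0.5 = 0.28 / (0.009 + 0.097) = 0.28 / 0.106 = 2.6415
k* = 2.6415^(1/0.5) ≈ 6.9775
y* = (k*)^α = 6.9775^0.5 ≈ 2.6415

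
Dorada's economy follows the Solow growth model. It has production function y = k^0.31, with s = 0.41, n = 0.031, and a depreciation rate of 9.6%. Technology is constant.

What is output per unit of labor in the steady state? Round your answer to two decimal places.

y* ≈ 1.69

At the steady state, Δk = 0, so s·k^α = (n + δ)·k.
Rearranging, k^(1−α) = s / (n + δ).
k^0.69 = 0.41 / (0.031 + 0.096) = 0.41 / 0.127 = 3.2283
k* = 3.2283^(1/0.69) ≈ 5.4657
y* = (k*)^α = 5.4657^0.31 ≈ 1.6931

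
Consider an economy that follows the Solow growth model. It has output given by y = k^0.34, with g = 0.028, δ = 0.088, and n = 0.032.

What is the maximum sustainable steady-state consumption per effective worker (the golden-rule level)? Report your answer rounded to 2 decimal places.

c_gold ≈ 1.01

At the golden rule, f'(k) = n + g + δ, so α·k^(α−1) = n + g + δ and k_gold = (α/(n + g + δ))^(1/(1−α)).
k_gold = (0.34/0.148)^(1/0.66) = 2.2973^1.5152 ≈ 3.5263
c_gold = f(k_gold) − (n + g + δ)·k_gold = 1.5349 − 0.148×3.5263 ≈ 1.0130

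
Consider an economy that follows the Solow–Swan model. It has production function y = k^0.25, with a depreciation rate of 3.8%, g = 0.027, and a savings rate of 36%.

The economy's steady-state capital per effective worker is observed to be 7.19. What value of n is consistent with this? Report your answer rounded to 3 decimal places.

In steady state, investment equals break-even investment: s·k^α = (n + g + δ)·k.
So s / (n + g + δ) = (k*)^(1−α) = 7.19^0.75 = 4.3908.
Therefore n + g + δ = s / 4.3908 = 0.36 / 4.3908 = 0.0820, so n = 0.0820 − 0.065 = 0.0170.

n ≈ 0.017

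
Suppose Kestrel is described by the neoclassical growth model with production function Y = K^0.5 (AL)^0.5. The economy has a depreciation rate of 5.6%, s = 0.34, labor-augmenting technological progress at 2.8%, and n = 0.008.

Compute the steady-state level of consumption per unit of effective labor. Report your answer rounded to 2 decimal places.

c* = 2.44

In steady state, investment equals break-even investment: s·k^α = (n + g + δ)·k.
Dividing both sides by k: k^(1−α) = s / (n + g + δ).
k^0.5 = 0.34 / (0.008 + 0.028 + 0.056) = 0.34 / 0.092 = 3.6957
k* = 3.6957^(1/0.5) ≈ 13.6582
y* = (k*)^α = 13.6582^0.5 ≈ 3.6957
c* = (1 − s)·y* = (1 − 0.34) × 3.6957 ≈ 2.4392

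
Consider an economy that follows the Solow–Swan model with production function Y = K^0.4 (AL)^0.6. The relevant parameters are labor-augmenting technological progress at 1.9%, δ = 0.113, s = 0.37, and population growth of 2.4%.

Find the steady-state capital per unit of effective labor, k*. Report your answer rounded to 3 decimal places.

k* ≈ 4.218

In steady state, investment equals break-even investment: s·k^α = (n + g + δ)·k.
Rearranging, k^(1−α) = s / (n + g + δ).
k^0.6 = 0.37 / (0.024 + 0.019 + 0.113) = 0.37 / 0.156 = 2.3718
k* = 2.3718^(1/0.6) ≈ 4.2182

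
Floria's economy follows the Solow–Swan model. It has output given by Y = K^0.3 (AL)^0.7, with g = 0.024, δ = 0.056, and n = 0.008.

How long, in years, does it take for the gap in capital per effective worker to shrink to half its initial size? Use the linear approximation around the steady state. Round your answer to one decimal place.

Near the steady state the convergence rate is λ = (1 − α)(n + g + δ).
λ = (1 − 0.3) × 0.088 = 0.7 × 0.088 = 0.0616
Half-life = ln 2 / λ = 0.6931 / 0.0616 ≈ 11.25 years

about 11.3 years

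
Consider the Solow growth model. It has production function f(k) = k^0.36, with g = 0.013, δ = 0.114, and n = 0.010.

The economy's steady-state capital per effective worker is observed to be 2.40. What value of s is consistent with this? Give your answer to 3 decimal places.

Steady state requires s·f(k) = (n + g + δ)·k, i.e. s·k^α = (n + g + δ)·k.
So s / (n + g + δ) = (k*)^(1−α) = 2.40^0.64 = 1.7512.
Therefore s = 1.7512 × (n + g + δ) = 1.7512 × 0.137 = 0.2399.

s ≈ 0.240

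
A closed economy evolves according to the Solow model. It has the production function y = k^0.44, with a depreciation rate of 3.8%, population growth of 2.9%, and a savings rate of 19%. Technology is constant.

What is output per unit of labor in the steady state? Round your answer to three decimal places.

Steady state requires s·f(k) = (n + δ)·k, i.e. s·k^α = (n + δ)·k.
Rearranging, k^(1−α) = s / (n + δ).
k^0.56 = 0.19 / (0.029 + 0.038) = 0.19 / 0.067 = 2.8358
k* = 2.8358^(1/0.56) ≈ 6.4320
y* = (k*)^α = 6.4320^0.44 ≈ 2.2682

y* ≈ 2.268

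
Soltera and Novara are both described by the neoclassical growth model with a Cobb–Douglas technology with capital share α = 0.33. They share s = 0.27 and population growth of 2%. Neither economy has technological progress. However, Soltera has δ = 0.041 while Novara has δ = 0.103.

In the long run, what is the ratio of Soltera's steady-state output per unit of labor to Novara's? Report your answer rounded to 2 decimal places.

ratio ≈ 1.41

Steady-state y* = [s/(n + δ)]^(α/(1−α)), so the ratio is [ (s_S/(n + δ)_S) / (s_N/(n + δ)_N) ]^0.4925.
s_S/(n + δ)_S = 0.27/0.061 = 4.4262; s_N/(n + δ)_N = 0.27/0.123 = 2.1951.
Ratio = (4.4262/2.1951)^0.4925 = 2.0164^0.4925 ≈ 1.4126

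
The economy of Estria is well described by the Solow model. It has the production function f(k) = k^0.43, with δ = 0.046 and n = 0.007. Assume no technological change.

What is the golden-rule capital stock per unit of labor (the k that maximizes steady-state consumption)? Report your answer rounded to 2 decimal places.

The golden rule sets f'(k) = n + δ, i.e. α·k^(α−1) = n + δ.
So k^(1−α) = α / (n + δ) = 0.43 / 0.053 = 8.1132.
k_gold = 8.1132^(1/0.57) ≈ 39.3617

k_gold ≈ 39.36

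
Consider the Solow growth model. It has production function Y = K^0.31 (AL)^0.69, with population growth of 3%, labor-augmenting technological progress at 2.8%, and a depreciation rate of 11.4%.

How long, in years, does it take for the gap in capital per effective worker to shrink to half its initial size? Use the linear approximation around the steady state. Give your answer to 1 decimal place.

half-life ≈ 5.8 years

Near the steady state the convergence rate is λ = (1 − α)(n + g + δ).
λ = (1 − 0.31) × 0.172 = 0.69 × 0.172 = 0.11868
Half-life = ln 2 / λ = 0.6931 / 0.11868 ≈ 5.84 years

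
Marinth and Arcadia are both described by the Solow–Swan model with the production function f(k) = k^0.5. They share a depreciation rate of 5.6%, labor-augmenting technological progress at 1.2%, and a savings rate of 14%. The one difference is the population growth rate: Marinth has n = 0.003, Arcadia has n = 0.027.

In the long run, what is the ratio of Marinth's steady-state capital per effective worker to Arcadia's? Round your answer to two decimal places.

Steady-state k* = [s/(n + g + δ)]^(1/(1−α)), so the ratio is [ (s_M/(n + g + δ)_M) / (s_A/(n + g + δ)_A) ]^2.
s_M/(n + g + δ)_M = 0.14/0.071 = 1.9718; s_A/(n + g + δ)_A = 0.14/0.095 = 1.4737.
Ratio = (1.9718/1.4737)^2 = 1.3380^2 ≈ 1.7902

ratio ≈ 1.79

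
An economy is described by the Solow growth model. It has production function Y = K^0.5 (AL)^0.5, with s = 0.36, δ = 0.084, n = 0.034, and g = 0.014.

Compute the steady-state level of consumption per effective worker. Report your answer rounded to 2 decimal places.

c* ≈ 1.75

Steady state requires s·f(k) = (n + g + δ)·k, i.e. s·k^α = (n + g + δ)·k.
Dividing both sides by k: k^(1−α) = s / (n + g + δ).
k^0.5 = 0.36 / (0.034 + 0.014 + 0.084) = 0.36 / 0.132 = 2.7273
k* = 2.7273^(1/0.5) ≈ 7.4382
y* = (k*)^α = 7.4382^0.5 ≈ 2.7273
c* = (1 − s)·y* = (1 − 0.36) × 2.7273 ≈ 1.7455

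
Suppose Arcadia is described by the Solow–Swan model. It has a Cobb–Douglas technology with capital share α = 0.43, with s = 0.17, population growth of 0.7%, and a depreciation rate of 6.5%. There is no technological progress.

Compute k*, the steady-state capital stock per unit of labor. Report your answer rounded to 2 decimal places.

k* = 4.51

At the steady state, Δk = 0, so s·k^α = (n + δ)·k.
Dividing both sides by k: k^(1−α) = s / (n + δ).
k^0.57 = 0.17 / (0.007 + 0.065) = 0.17 / 0.072 = 2.3611
k* = 2.3611^(1/0.57) ≈ 4.5143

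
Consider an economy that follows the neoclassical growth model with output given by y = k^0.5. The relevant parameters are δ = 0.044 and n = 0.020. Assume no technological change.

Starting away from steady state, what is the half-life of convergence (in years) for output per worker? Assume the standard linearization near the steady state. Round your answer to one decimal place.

Near the steady state the convergence rate is λ = (1 − α)(n + δ).
λ = (1 − 0.5) × 0.064 = 0.5 × 0.064 = 0.0320
Half-life = ln 2 / λ = 0.6931 / 0.0320 ≈ 21.66 years

half-life ≈ 21.7 years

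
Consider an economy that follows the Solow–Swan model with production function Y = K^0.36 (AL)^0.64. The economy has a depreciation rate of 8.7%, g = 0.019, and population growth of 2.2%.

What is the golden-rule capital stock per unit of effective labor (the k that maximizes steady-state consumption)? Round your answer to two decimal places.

The golden rule sets f'(k) = n + g + δ, i.e. α·k^(α−1) = n + g + δ.
So k^(1−α) = α / (n + g + δ) = 0.36 / 0.128 = 2.8125.
k_gold = 2.8125^(1/0.64) ≈ 5.0316

k_gold ≈ 5.03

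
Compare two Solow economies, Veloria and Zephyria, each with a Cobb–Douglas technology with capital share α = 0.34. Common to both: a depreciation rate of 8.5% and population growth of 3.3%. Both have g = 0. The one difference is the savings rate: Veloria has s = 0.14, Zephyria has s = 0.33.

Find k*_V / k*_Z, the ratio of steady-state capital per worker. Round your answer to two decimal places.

Steady-state k* = [s/(n + δ)]^(1/(1−α)), so the ratio is [ (s_V/(n + δ)_V) / (s_Z/(n + δ)_Z) ]^1.5152.
s_V/(n + δ)_V = 0.14/0.118 = 1.1864; s_Z/(n + δ)_Z = 0.33/0.118 = 2.7966.
Ratio = (1.1864/2.7966)^1.5152 = 0.4242^1.5152 ≈ 0.2727

ratio ≈ 0.27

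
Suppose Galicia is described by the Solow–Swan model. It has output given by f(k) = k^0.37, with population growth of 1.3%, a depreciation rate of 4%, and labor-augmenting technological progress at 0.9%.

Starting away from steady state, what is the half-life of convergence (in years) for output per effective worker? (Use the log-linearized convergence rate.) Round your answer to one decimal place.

Near the steady state the convergence rate is λ = (1 − α)(n + g + δ).
λ = (1 − 0.37) × 0.062 = 0.63 × 0.062 = 0.03906
Half-life = ln 2 / λ = 0.6931 / 0.03906 ≈ 17.74 years

t_½ ≈ 17.7 years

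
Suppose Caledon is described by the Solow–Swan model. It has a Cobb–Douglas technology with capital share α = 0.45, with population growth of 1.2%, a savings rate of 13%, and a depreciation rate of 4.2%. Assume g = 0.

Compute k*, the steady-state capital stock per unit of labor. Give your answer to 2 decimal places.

In steady state, investment equals break-even investment: s·k^α = (n + δ)·k.
Rearranging, k^(1−α) = s / (n + δ).
k^0.55 = 0.13 / (0.012 + 0.042) = 0.13 / 0.054 = 2.4074
k* = 2.4074^(1/0.55) ≈ 4.9400

k* ≈ 4.94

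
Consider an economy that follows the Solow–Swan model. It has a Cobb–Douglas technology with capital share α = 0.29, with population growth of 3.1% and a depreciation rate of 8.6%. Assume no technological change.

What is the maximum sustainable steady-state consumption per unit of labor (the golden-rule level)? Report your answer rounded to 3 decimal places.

At the golden rule, f'(k) = n + δ, so α·k^(α−1) = n + δ and k_gold = (α/(n + δ))^(1/(1−α)).
k_gold = (0.29/0.117)^(1/0.71) = 2.4786^1.4085 ≈ 3.5912
c_gold = f(k_gold) − (n + δ)·k_gold = 1.4488 − 0.117×3.5912 ≈ 1.0286

c_gold ≈ 1.029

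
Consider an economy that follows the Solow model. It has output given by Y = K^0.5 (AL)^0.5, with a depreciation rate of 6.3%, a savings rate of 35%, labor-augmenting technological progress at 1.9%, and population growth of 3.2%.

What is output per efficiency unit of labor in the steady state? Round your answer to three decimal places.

In steady state, investment equals break-even investment: s·k^α = (n + g + δ)·k.
Dividing both sides by k: k^(1−α) = s / (n + g + δ).
k^0.5 = 0.35 / (0.032 + 0.019 + 0.063) = 0.35 / 0.114 = 3.0702
k* = 3.0702^(1/0.5) ≈ 9.4261
y* = (k*)^α = 9.4261^0.5 ≈ 3.0702

y* ≈ 3.070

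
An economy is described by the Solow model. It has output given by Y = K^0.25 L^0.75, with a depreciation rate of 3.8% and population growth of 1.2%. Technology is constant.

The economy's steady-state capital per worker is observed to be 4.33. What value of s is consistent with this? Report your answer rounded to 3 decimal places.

s ≈ 0.150

At the steady state, Δk = 0, so s·k^α = (n + δ)·k.
So s / (n + δ) = (k*)^(1−α) = 4.33^0.75 = 3.0017.
Therefore s = 3.0017 × (n + δ) = 3.0017 × 0.050 = 0.1501.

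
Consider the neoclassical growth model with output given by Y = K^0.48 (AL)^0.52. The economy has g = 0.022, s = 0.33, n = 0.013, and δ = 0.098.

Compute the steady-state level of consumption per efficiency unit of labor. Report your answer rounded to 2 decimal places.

c* ≈ 1.55

In steady state, investment equals break-even investment: s·k^α = (n + g + δ)·k.
Rearranging, k^(1−α) = s / (n + g + δ).
k^0.52 = 0.33 / (0.013 + 0.022 + 0.098) = 0.33 / 0.133 = 2.4812
k* = 2.4812^(1/0.52) ≈ 5.7407
y* = (k*)^α = 5.7407^0.48 ≈ 2.3137
c* = (1 − s)·y* = (1 − 0.33) × 2.3137 ≈ 1.5502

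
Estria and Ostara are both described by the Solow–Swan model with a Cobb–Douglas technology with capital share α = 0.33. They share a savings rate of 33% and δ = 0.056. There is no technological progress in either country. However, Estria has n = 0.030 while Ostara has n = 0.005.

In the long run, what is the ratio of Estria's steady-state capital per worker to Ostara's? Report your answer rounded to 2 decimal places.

ratio ≈ 0.60

Steady-state k* = [s/(n + δ)]^(1/(1−α)), so the ratio is [ (s_E/(n + δ)_E) / (s_O/(n + δ)_O) ]^1.4925.
s_E/(n + δ)_E = 0.33/0.086 = 3.8372; s_O/(n + δ)_O = 0.33/0.061 = 5.4098.
Ratio = (3.8372/5.4098)^1.4925 = 0.7093^1.4925 ≈ 0.5989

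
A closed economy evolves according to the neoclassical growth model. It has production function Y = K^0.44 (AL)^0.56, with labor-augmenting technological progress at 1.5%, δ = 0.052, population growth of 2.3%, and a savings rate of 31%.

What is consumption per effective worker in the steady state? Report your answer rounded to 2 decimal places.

At the steady state, Δk = 0, so s·k^α = (n + g + δ)·k.
Dividing both sides by k: k^(1−α) = s / (n + g + δ).
k^0.56 = 0.31 / (0.023 + 0.015 + 0.052) = 0.31 / 0.090 = 3.4444
k* = 3.4444^(1/0.56) ≈ 9.1019
y* = (k*)^α = 9.1019^0.44 ≈ 2.6425
c* = (1 − s)·y* = (1 − 0.31) × 2.6425 ≈ 1.8233

c* = 1.82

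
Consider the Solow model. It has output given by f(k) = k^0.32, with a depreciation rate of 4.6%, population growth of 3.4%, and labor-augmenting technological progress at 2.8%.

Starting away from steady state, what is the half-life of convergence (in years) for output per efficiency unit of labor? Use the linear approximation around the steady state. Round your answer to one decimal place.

Near the steady state the convergence rate is λ = (1 − α)(n + g + δ).
λ = (1 − 0.32) × 0.108 = 0.68 × 0.108 = 0.07344
Half-life = ln 2 / λ = 0.6931 / 0.07344 ≈ 9.44 years

half-life ≈ 9.4 years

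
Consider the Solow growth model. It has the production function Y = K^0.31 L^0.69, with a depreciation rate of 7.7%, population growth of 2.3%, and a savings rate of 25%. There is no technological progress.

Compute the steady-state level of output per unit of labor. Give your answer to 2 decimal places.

At the steady state, Δk = 0, so s·k^α = (n + δ)·k.
Dividing both sides by k: k^(1−α) = s / (n + δ).
k^0.69 = 0.25 / (0.023 + 0.077) = 0.25 / 0.100 = 2.5000
k* = 2.5000^(1/0.69) ≈ 3.7733
y* = (k*)^α = 3.7733^0.31 ≈ 1.5093

y* ≈ 1.51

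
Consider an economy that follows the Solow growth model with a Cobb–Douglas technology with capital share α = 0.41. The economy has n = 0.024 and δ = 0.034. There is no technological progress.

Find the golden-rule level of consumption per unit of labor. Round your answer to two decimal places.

c_gold ≈ 2.30

At the golden rule, f'(k) = n + δ, so α·k^(α−1) = n + δ and k_gold = (α/(n + δ))^(1/(1−α)).
k_gold = (0.41/0.058)^(1/0.59) = 7.0690^1.6949 ≈ 27.5155
c_gold = f(k_gold) − (n + δ)·k_gold = 3.8925 − 0.058×27.5155 ≈ 2.2966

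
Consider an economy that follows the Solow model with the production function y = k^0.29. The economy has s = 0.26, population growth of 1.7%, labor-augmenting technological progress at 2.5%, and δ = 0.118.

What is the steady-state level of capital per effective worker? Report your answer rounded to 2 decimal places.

k* = 1.98

Steady state requires s·f(k) = (n + g + δ)·k, i.e. s·k^α = (n + g + δ)·k.
Dividing both sides by k: k^(1−α) = s / (n + g + δ).
k^0.71 = 0.26 / (0.017 + 0.025 + 0.118) = 0.26 / 0.160 = 1.6250
k* = 1.6250^(1/0.71) ≈ 1.9814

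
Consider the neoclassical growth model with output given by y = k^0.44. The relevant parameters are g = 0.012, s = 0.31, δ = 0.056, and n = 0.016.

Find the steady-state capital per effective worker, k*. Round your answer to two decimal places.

k* ≈ 10.30

Steady state requires s·f(k) = (n + g + δ)·k, i.e. s·k^α = (n + g + δ)·k.
Rearranging, k^(1−α) = s / (n + g + δ).
k^0.56 = 0.31 / (0.016 + 0.012 + 0.056) = 0.31 / 0.084 = 3.6905
k* = 3.6905^(1/0.56) ≈ 10.2956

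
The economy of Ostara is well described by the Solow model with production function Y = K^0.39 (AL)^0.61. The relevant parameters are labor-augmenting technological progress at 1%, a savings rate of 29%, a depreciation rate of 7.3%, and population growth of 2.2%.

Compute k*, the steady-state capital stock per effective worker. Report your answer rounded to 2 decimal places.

k* ≈ 5.29

Steady state requires s·f(k) = (n + g + δ)·k, i.e. s·k^α = (n + g + δ)·k.
Rearranging, k^(1−α) = s / (n + g + δ).
k^0.61 = 0.29 / (0.022 + 0.010 + 0.073) = 0.29 / 0.105 = 2.7619
k* = 2.7619^(1/0.61) ≈ 5.2880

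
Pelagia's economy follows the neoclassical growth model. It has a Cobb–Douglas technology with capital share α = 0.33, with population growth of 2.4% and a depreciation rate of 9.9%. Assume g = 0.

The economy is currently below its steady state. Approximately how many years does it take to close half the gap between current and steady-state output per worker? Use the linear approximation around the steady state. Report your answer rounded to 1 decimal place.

Near the steady state the convergence rate is λ = (1 − α)(n + δ).
λ = (1 − 0.33) × 0.123 = 0.67 × 0.123 = 0.08241
Half-life = ln 2 / λ = 0.6931 / 0.08241 ≈ 8.41 years

half-life ≈ 8.4 years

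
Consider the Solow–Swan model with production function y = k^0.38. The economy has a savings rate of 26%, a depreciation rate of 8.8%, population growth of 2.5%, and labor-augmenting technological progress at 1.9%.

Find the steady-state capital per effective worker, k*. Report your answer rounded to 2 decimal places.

k* = 2.98

Steady state requires s·f(k) = (n + g + δ)·k, i.e. s·k^α = (n + g + δ)·k.
Rearranging, k^(1−α) = s / (n + g + δ).
k^0.62 = 0.26 / (0.025 + 0.019 + 0.088) = 0.26 / 0.132 = 1.9697
k* = 1.9697^(1/0.62) ≈ 2.9843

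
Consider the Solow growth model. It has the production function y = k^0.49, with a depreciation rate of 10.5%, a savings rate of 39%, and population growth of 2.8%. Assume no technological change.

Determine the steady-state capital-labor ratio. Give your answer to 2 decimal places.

At the steady state, Δk = 0, so s·k^α = (n + δ)·k.
Dividing both sides by k: k^(1−α) = s / (n + δ).
k^0.51 = 0.39 / (0.028 + 0.105) = 0.39 / 0.133 = 2.9323
k* = 2.9323^(1/0.51) ≈ 8.2432

k* = 8.24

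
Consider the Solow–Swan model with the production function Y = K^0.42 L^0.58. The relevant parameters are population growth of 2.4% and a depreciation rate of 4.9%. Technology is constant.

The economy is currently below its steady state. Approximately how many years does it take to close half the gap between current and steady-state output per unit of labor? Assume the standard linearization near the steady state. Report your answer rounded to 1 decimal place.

Near the steady state the convergence rate is λ = (1 − α)(n + δ).
λ = (1 − 0.42) × 0.073 = 0.58 × 0.073 = 0.04234
Half-life = ln 2 / λ = 0.6931 / 0.04234 ≈ 16.37 years

about 16.4 years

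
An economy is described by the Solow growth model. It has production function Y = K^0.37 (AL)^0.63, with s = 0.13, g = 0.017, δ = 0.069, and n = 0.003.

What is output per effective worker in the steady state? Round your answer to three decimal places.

y* = 1.249

In steady state, investment equals break-even investment: s·k^α = (n + g + δ)·k.
Dividing both sides by k: k^(1−α) = s / (n + g + δ).
k^0.63 = 0.13 / (0.003 + 0.017 + 0.069) = 0.13 / 0.089 = 1.4607
k* = 1.4607^(1/0.63) ≈ 1.8248
y* = (k*)^α = 1.8248^0.37 ≈ 1.2493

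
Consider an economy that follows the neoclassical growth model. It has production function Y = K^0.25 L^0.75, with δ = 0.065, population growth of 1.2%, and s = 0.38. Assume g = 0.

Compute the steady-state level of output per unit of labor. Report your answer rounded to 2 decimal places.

y* ≈ 1.70

In steady state, investment equals break-even investment: s·k^α = (n + δ)·k.
Dividing both sides by k: k^(1−α) = s / (n + δ).
k^0.75 = 0.38 / (0.012 + 0.065) = 0.38 / 0.077 = 4.9351
k* = 4.9351^(1/0.75) ≈ 8.4022
y* = (k*)^α = 8.4022^0.25 ≈ 1.7025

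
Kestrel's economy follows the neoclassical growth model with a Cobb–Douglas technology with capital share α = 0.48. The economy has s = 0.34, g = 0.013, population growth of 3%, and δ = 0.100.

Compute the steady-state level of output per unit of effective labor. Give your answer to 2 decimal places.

At the steady state, Δk = 0, so s·k^α = (n + g + δ)·k.
Rearranging, k^(1−α) = s / (n + g + δ).
k^0.52 = 0.34 / (0.030 + 0.013 + 0.100) = 0.34 / 0.143 = 2.3776
k* = 2.3776^(1/0.52) ≈ 5.2886
y* = (k*)^α = 5.2886^0.48 ≈ 2.2244

y* = 2.22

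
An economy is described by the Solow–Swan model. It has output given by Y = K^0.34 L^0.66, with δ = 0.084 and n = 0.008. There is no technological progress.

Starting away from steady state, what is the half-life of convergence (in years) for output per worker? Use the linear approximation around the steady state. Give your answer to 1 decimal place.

about 11.4 years

Near the steady state the convergence rate is λ = (1 − α)(n + δ).
λ = (1 − 0.34) × 0.092 = 0.66 × 0.092 = 0.06072
Half-life = ln 2 / λ = 0.6931 / 0.06072 ≈ 11.41 years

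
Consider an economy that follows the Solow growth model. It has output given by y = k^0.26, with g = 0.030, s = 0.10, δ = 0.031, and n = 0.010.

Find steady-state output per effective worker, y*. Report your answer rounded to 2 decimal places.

y* ≈ 1.13

At the steady state, Δk = 0, so s·k^α = (n + g + δ)·k.
Rearranging, k^(1−α) = s / (n + g + δ).
k^0.74 = 0.10 / (0.010 + 0.030 + 0.031) = 0.10 / 0.071 = 1.4085
k* = 1.4085^(1/0.74) ≈ 1.5886
y* = (k*)^α = 1.5886^0.26 ≈ 1.1279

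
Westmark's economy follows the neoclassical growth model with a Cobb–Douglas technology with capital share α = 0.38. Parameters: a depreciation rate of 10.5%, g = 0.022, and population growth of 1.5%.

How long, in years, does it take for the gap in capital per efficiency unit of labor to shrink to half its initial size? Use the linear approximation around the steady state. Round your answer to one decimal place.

about 7.9 years

Near the steady state the convergence rate is λ = (1 − α)(n + g + δ).
λ = (1 − 0.38) × 0.142 = 0.62 × 0.142 = 0.08804
Half-life = ln 2 / λ = 0.6931 / 0.08804 ≈ 7.87 years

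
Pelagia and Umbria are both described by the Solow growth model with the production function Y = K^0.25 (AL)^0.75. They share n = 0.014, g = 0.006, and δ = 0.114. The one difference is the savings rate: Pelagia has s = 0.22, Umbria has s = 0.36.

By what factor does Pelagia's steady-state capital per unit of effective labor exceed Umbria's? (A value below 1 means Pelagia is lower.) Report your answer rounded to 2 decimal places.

Steady-state k* = [s/(n + g + δ)]^(1/(1−α)), so the ratio is [ (s_P/(n + g + δ)_P) / (s_U/(n + g + δ)_U) ]^1.3333.
s_P/(n + g + δ)_P = 0.22/0.134 = 1.6418; s_U/(n + g + δ)_U = 0.36/0.134 = 2.6866.
Ratio = (1.6418/2.6866)^1.3333 = 0.6111^1.3333 ≈ 0.5186

k*_P / k*_U ≈ 0.52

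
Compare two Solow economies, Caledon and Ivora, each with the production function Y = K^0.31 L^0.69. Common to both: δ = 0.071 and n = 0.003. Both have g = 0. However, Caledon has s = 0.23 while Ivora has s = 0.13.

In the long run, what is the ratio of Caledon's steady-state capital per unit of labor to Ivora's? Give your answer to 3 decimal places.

ratio ≈ 2.286

Steady-state k* = [s/(n + δ)]^(1/(1−α)), so the ratio is [ (s_C/(n + δ)_C) / (s_I/(n + δ)_I) ]^1.4493.
s_C/(n + δ)_C = 0.23/0.074 = 3.1081; s_I/(n + δ)_I = 0.13/0.074 = 1.7568.
Ratio = (3.1081/1.7568)^1.4493 = 1.7692^1.4493 ≈ 2.2861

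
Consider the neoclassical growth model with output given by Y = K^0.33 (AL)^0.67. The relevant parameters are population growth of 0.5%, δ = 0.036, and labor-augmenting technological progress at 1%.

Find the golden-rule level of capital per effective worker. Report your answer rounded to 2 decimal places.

k_gold ≈ 16.23

The golden rule sets f'(k) = n + g + δ, i.e. α·k^(α−1) = n + g + δ.
So k^(1−α) = α / (n + g + δ) = 0.33 / 0.051 = 6.4706.
k_gold = 6.4706^(1/0.67) ≈ 16.2317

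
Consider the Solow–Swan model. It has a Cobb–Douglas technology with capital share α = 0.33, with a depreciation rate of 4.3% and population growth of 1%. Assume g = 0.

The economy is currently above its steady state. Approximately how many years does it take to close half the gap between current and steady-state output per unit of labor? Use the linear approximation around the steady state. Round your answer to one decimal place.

Near the steady state the convergence rate is λ = (1 − α)(n + δ).
λ = (1 − 0.33) × 0.053 = 0.67 × 0.053 = 0.03551
Half-life = ln 2 / λ = 0.6931 / 0.03551 ≈ 19.52 years

t_½ ≈ 19.5 years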